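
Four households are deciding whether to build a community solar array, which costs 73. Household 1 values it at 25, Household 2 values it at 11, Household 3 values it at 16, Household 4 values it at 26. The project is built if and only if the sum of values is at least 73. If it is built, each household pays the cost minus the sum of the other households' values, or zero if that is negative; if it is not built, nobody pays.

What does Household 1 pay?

20

Total value 78 ≥ cost 73, so the project is built.
The other households' values sum to 53.
Cost minus that sum is 73 - 53 = 20.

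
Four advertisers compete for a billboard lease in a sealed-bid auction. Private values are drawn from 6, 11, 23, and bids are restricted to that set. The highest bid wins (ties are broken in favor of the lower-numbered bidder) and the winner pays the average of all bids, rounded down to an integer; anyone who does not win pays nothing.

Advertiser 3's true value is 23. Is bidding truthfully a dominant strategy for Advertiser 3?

No

Consider the case where Advertiser 1 bids 6, Advertiser 2 bids 6 and Advertiser 4 bids 6.
Truthful bid 23: wins, pays 10, utility 23 - 10 = 13.
Bid 11 instead: wins, pays 7, utility 23 - 7 = 16.
Since 16 > 13, bidding 11 is strictly better here, so truthful bidding is not dominant.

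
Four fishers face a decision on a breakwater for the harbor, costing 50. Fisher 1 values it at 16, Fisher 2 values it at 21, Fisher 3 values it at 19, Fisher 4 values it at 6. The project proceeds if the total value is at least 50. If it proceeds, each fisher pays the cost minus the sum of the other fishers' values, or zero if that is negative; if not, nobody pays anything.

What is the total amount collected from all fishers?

Total value 62 ≥ cost 50, so it is built.
Fisher 1: others sum to 46; max(0, 50 - 46) = 4.
Fisher 2: others sum to 41; max(0, 50 - 41) = 9.
Fisher 3: others sum to 43; max(0, 50 - 43) = 7.
Fisher 4: others sum to 56; max(0, 50 - 56) = 0.
Total collected = 4 + 9 + 7 + 0 = 20.

20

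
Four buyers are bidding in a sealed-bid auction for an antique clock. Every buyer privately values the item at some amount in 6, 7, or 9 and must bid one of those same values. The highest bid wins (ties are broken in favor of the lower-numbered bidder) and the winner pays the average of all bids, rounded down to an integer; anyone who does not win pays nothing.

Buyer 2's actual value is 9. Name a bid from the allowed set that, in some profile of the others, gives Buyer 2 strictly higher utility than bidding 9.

7

Suppose Buyer 1 bids 6, Buyer 3 bids 6 and Buyer 4 bids 7.
Bid 9: wins, pays 7, utility 9 - 7 = 2.
Bid 7: wins, pays 6, utility 9 - 6 = 3.
So bidding 7 beats truth here (3 > 2).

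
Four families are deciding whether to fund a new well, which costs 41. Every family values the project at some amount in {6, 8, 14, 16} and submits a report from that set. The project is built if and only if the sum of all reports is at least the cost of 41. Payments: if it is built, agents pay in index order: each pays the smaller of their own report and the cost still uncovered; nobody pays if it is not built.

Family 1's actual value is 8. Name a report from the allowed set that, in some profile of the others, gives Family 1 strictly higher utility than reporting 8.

Suppose Family 2 reports 6, Family 3 reports 14 and Family 4 reports 16.
Report 8: project built, pays 8, utility 8 - 8 = 0.
Report 6: project built, pays 6, utility 8 - 6 = 2.
So reporting 6 beats truth here (2 > 0).

6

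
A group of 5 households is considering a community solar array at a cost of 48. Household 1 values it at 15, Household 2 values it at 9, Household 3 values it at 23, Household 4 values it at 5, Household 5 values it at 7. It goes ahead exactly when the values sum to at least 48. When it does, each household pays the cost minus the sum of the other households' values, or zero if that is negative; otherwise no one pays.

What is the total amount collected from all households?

16

Total value 59 ≥ cost 48, so it is built.
Household 1: others sum to 44; max(0, 48 - 44) = 4.
Household 2: others sum to 50; max(0, 48 - 50) = 0.
Household 3: others sum to 36; max(0, 48 - 36) = 12.
Household 4: others sum to 54; max(0, 48 - 54) = 0.
Household 5: others sum to 52; max(0, 48 - 52) = 0.
Total collected = 4 + 0 + 12 + 0 + 0 = 16.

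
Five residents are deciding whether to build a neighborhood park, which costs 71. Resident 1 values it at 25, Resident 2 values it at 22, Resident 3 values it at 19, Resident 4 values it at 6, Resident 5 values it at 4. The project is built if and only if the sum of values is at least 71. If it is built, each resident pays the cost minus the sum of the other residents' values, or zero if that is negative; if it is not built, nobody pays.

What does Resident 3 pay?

14

Total value 76 ≥ cost 71, so the project is built.
The other residents' values sum to 57.
Cost minus that sum is 71 - 57 = 14.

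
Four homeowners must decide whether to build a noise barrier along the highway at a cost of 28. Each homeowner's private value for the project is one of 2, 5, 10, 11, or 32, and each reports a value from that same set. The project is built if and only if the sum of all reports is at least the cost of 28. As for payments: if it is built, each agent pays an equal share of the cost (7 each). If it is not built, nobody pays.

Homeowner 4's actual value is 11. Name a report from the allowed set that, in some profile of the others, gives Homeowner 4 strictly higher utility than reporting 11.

32

Suppose Homeowner 1 reports 2, Homeowner 2 reports 2 and Homeowner 3 reports 2.
Report 11: project not built, utility 0.
Report 32: project built, pays 7, utility 11 - 7 = 4.
So reporting 32 beats truth here (4 > 0).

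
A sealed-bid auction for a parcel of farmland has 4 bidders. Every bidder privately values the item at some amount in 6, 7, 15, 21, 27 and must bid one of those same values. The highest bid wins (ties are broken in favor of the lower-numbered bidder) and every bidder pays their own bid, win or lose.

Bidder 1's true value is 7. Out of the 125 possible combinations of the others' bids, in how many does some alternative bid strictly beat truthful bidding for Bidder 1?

118

Others bid (6, 6, 6): truth gives 0; bid 6 gives 1 > 0. Violating.
Others bid (6, 6, 15): truth gives -7; bid 6 gives -6 > -7. Violating.
Others bid (6, 6, 21): truth gives -7; bid 6 gives -6 > -7. Violating.
Others bid (6, 6, 27): truth gives -7; bid 6 gives -6 > -7. Violating.
Others bid (6, 6, 7): truth gives 0; no alternative beats it.
Others bid (6, 7, 6): truth gives 0; no alternative beats it.
(Checking all 125 profiles: 118 have a profitable deviation, 7 do not.)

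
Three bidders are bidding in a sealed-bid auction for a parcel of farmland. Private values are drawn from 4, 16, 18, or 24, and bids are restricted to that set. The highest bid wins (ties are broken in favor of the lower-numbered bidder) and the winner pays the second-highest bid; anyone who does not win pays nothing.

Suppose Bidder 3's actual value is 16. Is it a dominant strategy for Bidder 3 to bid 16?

Yes

Check each profile of the others' bids and compare truth against every alternative bid.
Others bid (4, 4): truth gives 12, best alternative gives 12.
Others bid (4, 16): truth gives 0, best alternative gives 0.
Others bid (4, 18): truth gives 0, best alternative gives 0.
Others bid (4, 24): truth gives 0, best alternative gives 0.
Others bid (16, 4): truth gives 0, best alternative gives 0.
Others bid (16, 16): truth gives 0, best alternative gives 0.
(Remaining 10 profiles checked similarly; truth is weakly best in each.)
In every case the truthful bid is at least as good as any alternative, so it is a dominant strategy.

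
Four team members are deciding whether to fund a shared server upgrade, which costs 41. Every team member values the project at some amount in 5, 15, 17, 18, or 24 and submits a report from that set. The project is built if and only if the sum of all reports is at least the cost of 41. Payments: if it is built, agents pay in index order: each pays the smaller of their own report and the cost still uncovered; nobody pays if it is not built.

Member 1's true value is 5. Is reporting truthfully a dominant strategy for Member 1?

Check each profile of the others' reports and compare truth against every alternative report.
Others report (5, 5, 17): truth gives 0, best alternative gives -10.
Others report (5, 5, 18): truth gives 0, best alternative gives -10.
Others report (5, 5, 24): truth gives 0, best alternative gives -10.
Others report (5, 15, 15): truth gives 0, best alternative gives -10.
Others report (5, 15, 17): truth gives 0, best alternative gives -10.
Others report (5, 15, 18): truth gives 0, best alternative gives -10.
(Remaining 119 profiles checked similarly; truth is weakly best in each.)
In every case the truthful report is at least as good as any alternative, so it is a dominant strategy.

Yes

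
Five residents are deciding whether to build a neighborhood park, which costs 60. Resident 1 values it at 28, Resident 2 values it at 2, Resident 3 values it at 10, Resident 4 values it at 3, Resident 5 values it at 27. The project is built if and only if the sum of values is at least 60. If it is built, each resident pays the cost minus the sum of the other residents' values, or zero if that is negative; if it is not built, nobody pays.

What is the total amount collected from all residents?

35

Total value 70 ≥ cost 60, so it is built.
Resident 1: others sum to 42; max(0, 60 - 42) = 18.
Resident 2: others sum to 68; max(0, 60 - 68) = 0.
Resident 3: others sum to 60; max(0, 60 - 60) = 0.
Resident 4: others sum to 67; max(0, 60 - 67) = 0.
Resident 5: others sum to 43; max(0, 60 - 43) = 17.
Total collected = 18 + 0 + 0 + 0 + 17 = 35.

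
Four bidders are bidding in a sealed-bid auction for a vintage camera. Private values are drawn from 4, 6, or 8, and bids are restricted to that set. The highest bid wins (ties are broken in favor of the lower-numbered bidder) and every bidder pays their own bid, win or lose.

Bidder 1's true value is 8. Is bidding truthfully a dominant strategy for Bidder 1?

No

Consider the case where Bidder 2 bids 4, Bidder 3 bids 4 and Bidder 4 bids 4.
Truthful bid 8: wins, pays 8, utility 8 - 8 = 0.
Bid 4 instead: wins, pays 4, utility 8 - 4 = 4.
Since 4 > 0, bidding 4 is strictly better here, so truthful bidding is not dominant.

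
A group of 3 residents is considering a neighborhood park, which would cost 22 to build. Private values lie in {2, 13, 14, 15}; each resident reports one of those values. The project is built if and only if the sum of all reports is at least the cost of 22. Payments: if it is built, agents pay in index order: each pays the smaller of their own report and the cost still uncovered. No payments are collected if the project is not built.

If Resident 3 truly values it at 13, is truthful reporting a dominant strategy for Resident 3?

Check each profile of the others' reports and compare truth against every alternative report.
Others report (13, 13): truth gives 13, best alternative gives 13.
Others report (13, 14): truth gives 13, best alternative gives 13.
Others report (13, 15): truth gives 13, best alternative gives 13.
Others report (14, 13): truth gives 13, best alternative gives 13.
Others report (14, 14): truth gives 13, best alternative gives 13.
Others report (14, 15): truth gives 13, best alternative gives 13.
(Remaining 10 profiles checked similarly; truth is weakly best in each.)
In every case the truthful report is at least as good as any alternative, so it is a dominant strategy.

Yes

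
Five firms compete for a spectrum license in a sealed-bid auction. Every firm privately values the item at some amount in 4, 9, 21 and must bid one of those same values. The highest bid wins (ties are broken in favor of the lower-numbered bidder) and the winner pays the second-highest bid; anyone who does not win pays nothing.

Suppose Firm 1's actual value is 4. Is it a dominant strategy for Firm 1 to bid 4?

Yes

Check each profile of the others' bids and compare truth against every alternative bid.
Others bid (4, 4, 4, 9): truth gives 0, best alternative gives -5.
Others bid (4, 4, 9, 4): truth gives 0, best alternative gives -5.
Others bid (4, 4, 9, 9): truth gives 0, best alternative gives -5.
Others bid (4, 9, 4, 4): truth gives 0, best alternative gives -5.
Others bid (4, 9, 4, 9): truth gives 0, best alternative gives -5.
Others bid (4, 9, 9, 4): truth gives 0, best alternative gives -5.
(Remaining 75 profiles checked similarly; truth is weakly best in each.)
In every case the truthful bid is at least as good as any alternative, so it is a dominant strategy.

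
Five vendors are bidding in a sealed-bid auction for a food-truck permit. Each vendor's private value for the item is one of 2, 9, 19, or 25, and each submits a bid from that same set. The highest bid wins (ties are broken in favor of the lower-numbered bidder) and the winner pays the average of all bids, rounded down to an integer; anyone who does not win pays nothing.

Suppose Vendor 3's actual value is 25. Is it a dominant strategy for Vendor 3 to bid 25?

No

Consider the case where Vendor 1 bids 2, Vendor 2 bids 2, Vendor 4 bids 2 and Vendor 5 bids 2.
Truthful bid 25: wins, pays 6, utility 25 - 6 = 19.
Bid 9 instead: wins, pays 3, utility 25 - 3 = 22.
Since 22 > 19, bidding 9 is strictly better here, so truthful bidding is not dominant.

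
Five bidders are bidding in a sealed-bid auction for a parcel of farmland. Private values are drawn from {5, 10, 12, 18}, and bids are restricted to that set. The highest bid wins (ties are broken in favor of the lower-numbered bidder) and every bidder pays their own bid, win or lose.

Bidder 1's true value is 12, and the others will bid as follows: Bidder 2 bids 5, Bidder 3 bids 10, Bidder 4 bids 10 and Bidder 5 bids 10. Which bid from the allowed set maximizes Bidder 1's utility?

10

Bid 5: loses but pays 5, utility -5.
Bid 10: wins, pays 10, utility 12 - 10 = 2.
Bid 12: wins, pays 12, utility 12 - 12 = 0.
Bid 18: wins, pays 18, utility 12 - 18 = -6.
The best choice is 10 with utility 2.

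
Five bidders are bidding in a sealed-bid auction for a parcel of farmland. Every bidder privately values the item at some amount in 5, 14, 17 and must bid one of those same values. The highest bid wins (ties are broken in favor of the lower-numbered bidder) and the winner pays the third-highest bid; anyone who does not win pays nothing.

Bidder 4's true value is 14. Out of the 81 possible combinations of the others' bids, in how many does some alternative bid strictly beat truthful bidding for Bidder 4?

Others bid (5, 5, 5, 17): truth gives 0; bid 17 gives 9 > 0. Violating.
Others bid (5, 5, 14, 5): truth gives 0; bid 17 gives 9 > 0. Violating.
Others bid (5, 14, 5, 5): truth gives 0; bid 17 gives 9 > 0. Violating.
Others bid (14, 5, 5, 5): truth gives 0; bid 17 gives 9 > 0. Violating.
Others bid (5, 5, 5, 5): truth gives 9; no alternative beats it.
Others bid (5, 5, 5, 14): truth gives 9; no alternative beats it.
(Checking all 81 profiles: 4 have a profitable deviation, 77 do not.)

4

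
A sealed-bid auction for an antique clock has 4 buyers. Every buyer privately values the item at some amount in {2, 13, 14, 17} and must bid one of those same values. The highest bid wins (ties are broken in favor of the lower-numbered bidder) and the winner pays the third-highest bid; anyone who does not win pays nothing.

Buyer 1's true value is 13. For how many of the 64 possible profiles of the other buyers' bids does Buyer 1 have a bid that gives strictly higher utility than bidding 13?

6

Others bid (2, 2, 14): truth gives 0; bid 14 gives 11 > 0. Violating.
Others bid (2, 2, 17): truth gives 0; bid 17 gives 11 > 0. Violating.
Others bid (2, 14, 2): truth gives 0; bid 14 gives 11 > 0. Violating.
Others bid (2, 17, 2): truth gives 0; bid 17 gives 11 > 0. Violating.
Others bid (2, 2, 2): truth gives 11; no alternative beats it.
Others bid (2, 2, 13): truth gives 11; no alternative beats it.
(Checking all 64 profiles: 6 have a profitable deviation, 58 do not.)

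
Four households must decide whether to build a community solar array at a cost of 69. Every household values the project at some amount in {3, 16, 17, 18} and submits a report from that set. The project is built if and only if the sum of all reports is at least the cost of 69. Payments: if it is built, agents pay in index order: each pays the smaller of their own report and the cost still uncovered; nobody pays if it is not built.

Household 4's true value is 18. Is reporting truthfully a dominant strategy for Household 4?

Yes

Check each profile of the others' reports and compare truth against every alternative report.
Others report (18, 18, 18): truth gives 3, best alternative gives 3.
Others report (17, 18, 18): truth gives 2, best alternative gives 2.
Others report (18, 17, 18): truth gives 2, best alternative gives 2.
Others report (18, 18, 17): truth gives 2, best alternative gives 2.
Others report (16, 18, 18): truth gives 1, best alternative gives 1.
Others report (17, 17, 18): truth gives 1, best alternative gives 1.
(Remaining 58 profiles checked similarly; truth is weakly best in each.)
In every case the truthful report is at least as good as any alternative, so it is a dominant strategy.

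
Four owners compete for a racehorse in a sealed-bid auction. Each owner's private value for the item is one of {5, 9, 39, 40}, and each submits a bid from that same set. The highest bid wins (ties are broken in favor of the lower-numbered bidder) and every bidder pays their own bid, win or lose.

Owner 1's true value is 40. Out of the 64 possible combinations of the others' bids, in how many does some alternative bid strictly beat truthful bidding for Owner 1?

27

Others bid (5, 5, 5): truth gives 0; bid 5 gives 35 > 0. Violating.
Others bid (5, 5, 9): truth gives 0; bid 9 gives 31 > 0. Violating.
Others bid (5, 5, 39): truth gives 0; bid 39 gives 1 > 0. Violating.
Others bid (5, 9, 5): truth gives 0; bid 9 gives 31 > 0. Violating.
Others bid (5, 5, 40): truth gives 0; no alternative beats it.
Others bid (5, 9, 40): truth gives 0; no alternative beats it.
(Checking all 64 profiles: 27 have a profitable deviation, 37 do not.)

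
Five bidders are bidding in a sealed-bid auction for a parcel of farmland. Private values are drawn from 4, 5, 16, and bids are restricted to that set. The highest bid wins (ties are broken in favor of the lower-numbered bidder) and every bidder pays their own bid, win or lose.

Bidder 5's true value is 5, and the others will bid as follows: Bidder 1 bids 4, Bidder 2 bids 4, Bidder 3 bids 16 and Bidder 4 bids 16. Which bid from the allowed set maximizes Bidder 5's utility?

4

Bid 4: loses but pays 4, utility -4.
Bid 5: loses but pays 5, utility -5.
Bid 16: loses but pays 16, utility -16.
The best choice is 4 with utility -4.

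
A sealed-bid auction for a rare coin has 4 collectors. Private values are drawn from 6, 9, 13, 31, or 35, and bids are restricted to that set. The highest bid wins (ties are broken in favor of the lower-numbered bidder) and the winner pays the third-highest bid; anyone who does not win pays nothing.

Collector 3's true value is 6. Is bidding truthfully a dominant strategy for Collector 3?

Yes

Check each profile of the others' bids and compare truth against every alternative bid.
Others bid (6, 6, 6): truth gives 0, best alternative gives 0.
Others bid (6, 6, 9): truth gives 0, best alternative gives 0.
Others bid (6, 6, 13): truth gives 0, best alternative gives 0.
Others bid (6, 6, 31): truth gives 0, best alternative gives 0.
Others bid (6, 6, 35): truth gives 0, best alternative gives 0.
Others bid (6, 9, 6): truth gives 0, best alternative gives 0.
(Remaining 119 profiles checked similarly; truth is weakly best in each.)
In every case the truthful bid is at least as good as any alternative, so it is a dominant strategy.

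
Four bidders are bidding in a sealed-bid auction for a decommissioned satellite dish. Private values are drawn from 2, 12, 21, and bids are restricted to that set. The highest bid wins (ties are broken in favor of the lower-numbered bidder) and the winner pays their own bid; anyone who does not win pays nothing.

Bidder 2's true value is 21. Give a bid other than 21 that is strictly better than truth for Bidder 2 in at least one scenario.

Suppose Bidder 1 bids 2, Bidder 3 bids 2 and Bidder 4 bids 2.
Bid 21: wins, pays 21, utility 21 - 21 = 0.
Bid 12: wins, pays 12, utility 21 - 12 = 9.
So bidding 12 beats truth here (9 > 0).

12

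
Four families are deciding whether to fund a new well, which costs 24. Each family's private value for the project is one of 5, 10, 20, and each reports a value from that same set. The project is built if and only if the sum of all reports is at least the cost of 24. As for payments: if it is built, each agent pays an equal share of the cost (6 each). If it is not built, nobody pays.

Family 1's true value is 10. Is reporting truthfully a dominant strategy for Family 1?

Yes

Check each profile of the others' reports and compare truth against every alternative report.
Others report (5, 5, 5): truth gives 4, best alternative gives 4.
Others report (5, 5, 10): truth gives 4, best alternative gives 4.
Others report (5, 5, 20): truth gives 4, best alternative gives 4.
Others report (5, 10, 5): truth gives 4, best alternative gives 4.
Others report (5, 10, 10): truth gives 4, best alternative gives 4.
Others report (5, 10, 20): truth gives 4, best alternative gives 4.
(Remaining 21 profiles checked similarly; truth is weakly best in each.)
In every case the truthful report is at least as good as any alternative, so it is a dominant strategy.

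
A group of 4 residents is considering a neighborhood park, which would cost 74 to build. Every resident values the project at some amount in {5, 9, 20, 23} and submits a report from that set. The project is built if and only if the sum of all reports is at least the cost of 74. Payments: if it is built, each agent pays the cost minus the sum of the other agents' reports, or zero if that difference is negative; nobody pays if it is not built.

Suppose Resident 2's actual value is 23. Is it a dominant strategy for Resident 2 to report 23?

Yes

Check each profile of the others' reports and compare truth against every alternative report.
Others report (9, 20, 23): truth gives 1, best alternative gives 0.
Others report (9, 23, 20): truth gives 1, best alternative gives 0.
Others report (20, 9, 23): truth gives 1, best alternative gives 0.
Others report (20, 23, 9): truth gives 1, best alternative gives 0.
Others report (23, 9, 20): truth gives 1, best alternative gives 0.
Others report (23, 20, 9): truth gives 1, best alternative gives 0.
(Remaining 58 profiles checked similarly; truth is weakly best in each.)
In every case the truthful report is at least as good as any alternative, so it is a dominant strategy.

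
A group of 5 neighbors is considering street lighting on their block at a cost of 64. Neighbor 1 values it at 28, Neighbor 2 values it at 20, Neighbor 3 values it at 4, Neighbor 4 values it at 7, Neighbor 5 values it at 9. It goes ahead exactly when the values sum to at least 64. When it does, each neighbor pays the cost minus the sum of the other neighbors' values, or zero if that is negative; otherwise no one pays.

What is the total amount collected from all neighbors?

48

Total value 68 ≥ cost 64, so it is built.
Neighbor 1: others sum to 40; max(0, 64 - 40) = 24.
Neighbor 2: others sum to 48; max(0, 64 - 48) = 16.
Neighbor 3: others sum to 64; max(0, 64 - 64) = 0.
Neighbor 4: others sum to 61; max(0, 64 - 61) = 3.
Neighbor 5: others sum to 59; max(0, 64 - 59) = 5.
Total collected = 24 + 16 + 0 + 3 + 5 = 48.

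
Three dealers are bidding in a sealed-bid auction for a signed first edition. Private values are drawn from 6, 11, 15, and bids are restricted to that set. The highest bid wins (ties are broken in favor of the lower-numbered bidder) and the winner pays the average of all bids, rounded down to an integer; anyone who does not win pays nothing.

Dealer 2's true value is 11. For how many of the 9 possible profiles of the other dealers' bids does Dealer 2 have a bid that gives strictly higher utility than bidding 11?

1

Others bid (11, 6): truth gives 0; bid 15 gives 1 > 0. Violating.
Others bid (6, 6): truth gives 4; no alternative beats it.
Others bid (6, 11): truth gives 2; no alternative beats it.
(Checking all 9 profiles: 1 has a profitable deviation, 8 do not.)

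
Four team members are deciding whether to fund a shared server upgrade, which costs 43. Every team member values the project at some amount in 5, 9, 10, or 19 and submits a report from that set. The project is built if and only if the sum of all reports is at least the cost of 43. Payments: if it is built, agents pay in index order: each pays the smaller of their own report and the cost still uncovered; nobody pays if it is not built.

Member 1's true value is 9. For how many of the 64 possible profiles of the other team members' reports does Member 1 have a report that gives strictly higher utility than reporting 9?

Others report (5, 19, 19): truth gives 0; report 5 gives 4 > 0. Violating.
Others report (9, 10, 19): truth gives 0; report 5 gives 4 > 0. Violating.
Others report (9, 19, 10): truth gives 0; report 5 gives 4 > 0. Violating.
Others report (9, 19, 19): truth gives 0; report 5 gives 4 > 0. Violating.
Others report (5, 5, 5): truth gives 0; no alternative beats it.
Others report (5, 5, 9): truth gives 0; no alternative beats it.
(Checking all 64 profiles: 19 have a profitable deviation, 45 do not.)

19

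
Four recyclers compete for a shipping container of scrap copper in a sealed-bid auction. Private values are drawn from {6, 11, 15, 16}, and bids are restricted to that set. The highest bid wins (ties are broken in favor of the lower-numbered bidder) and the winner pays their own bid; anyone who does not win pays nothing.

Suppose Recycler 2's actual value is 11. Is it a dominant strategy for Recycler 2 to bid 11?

Check each profile of the others' bids and compare truth against every alternative bid.
Others bid (6, 6, 6): truth gives 0, best alternative gives 0.
Others bid (6, 6, 11): truth gives 0, best alternative gives 0.
Others bid (6, 6, 15): truth gives 0, best alternative gives 0.
Others bid (6, 6, 16): truth gives 0, best alternative gives 0.
Others bid (6, 11, 6): truth gives 0, best alternative gives 0.
Others bid (6, 11, 11): truth gives 0, best alternative gives 0.
(Remaining 58 profiles checked similarly; truth is weakly best in each.)
In every case the truthful bid is at least as good as any alternative, so it is a dominant strategy.

Yes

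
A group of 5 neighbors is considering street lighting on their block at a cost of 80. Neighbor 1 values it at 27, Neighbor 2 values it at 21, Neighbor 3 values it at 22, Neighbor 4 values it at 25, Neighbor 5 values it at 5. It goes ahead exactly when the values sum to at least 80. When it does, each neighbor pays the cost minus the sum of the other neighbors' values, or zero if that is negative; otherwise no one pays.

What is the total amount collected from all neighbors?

Total value 100 ≥ cost 80, so it is built.
Neighbor 1: others sum to 73; max(0, 80 - 73) = 7.
Neighbor 2: others sum to 79; max(0, 80 - 79) = 1.
Neighbor 3: others sum to 78; max(0, 80 - 78) = 2.
Neighbor 4: others sum to 75; max(0, 80 - 75) = 5.
Neighbor 5: others sum to 95; max(0, 80 - 95) = 0.
Total collected = 7 + 1 + 2 + 5 + 0 = 15.

15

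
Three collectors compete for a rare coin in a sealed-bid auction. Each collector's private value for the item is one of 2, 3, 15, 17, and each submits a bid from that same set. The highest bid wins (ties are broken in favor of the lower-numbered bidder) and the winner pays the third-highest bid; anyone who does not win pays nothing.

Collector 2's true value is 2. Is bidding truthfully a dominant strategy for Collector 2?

Yes

Check each profile of the others' bids and compare truth against every alternative bid.
Others bid (2, 2): truth gives 0, best alternative gives 0.
Others bid (2, 3): truth gives 0, best alternative gives 0.
Others bid (2, 15): truth gives 0, best alternative gives 0.
Others bid (2, 17): truth gives 0, best alternative gives 0.
Others bid (3, 2): truth gives 0, best alternative gives 0.
Others bid (3, 3): truth gives 0, best alternative gives 0.
(Remaining 10 profiles checked similarly; truth is weakly best in each.)
In every case the truthful bid is at least as good as any alternative, so it is a dominant strategy.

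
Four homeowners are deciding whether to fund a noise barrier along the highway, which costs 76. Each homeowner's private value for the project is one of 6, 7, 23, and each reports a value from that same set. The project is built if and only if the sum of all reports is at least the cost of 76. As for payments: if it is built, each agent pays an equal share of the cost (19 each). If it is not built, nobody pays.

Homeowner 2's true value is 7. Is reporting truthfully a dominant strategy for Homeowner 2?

Consider the case where Homeowner 1 reports 23, Homeowner 3 reports 23 and Homeowner 4 reports 23.
Truthful report 7: project built, pays 19, utility 7 - 19 = -12.
Report 6 instead: project not built, utility 0.
Since 0 > -12, reporting 6 is strictly better here, so truthful reporting is not dominant.

No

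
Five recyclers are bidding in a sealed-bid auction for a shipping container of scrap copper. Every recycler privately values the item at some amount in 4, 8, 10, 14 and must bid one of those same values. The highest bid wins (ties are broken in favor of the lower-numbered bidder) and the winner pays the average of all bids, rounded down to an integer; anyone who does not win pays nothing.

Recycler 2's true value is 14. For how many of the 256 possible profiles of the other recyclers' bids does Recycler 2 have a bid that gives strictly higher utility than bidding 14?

Others bid (4, 4, 4, 4): truth gives 8; bid 8 gives 10 > 8. Violating.
Others bid (4, 4, 4, 8): truth gives 8; bid 8 gives 9 > 8. Violating.
Others bid (4, 4, 4, 10): truth gives 7; bid 10 gives 8 > 7. Violating.
Others bid (4, 4, 8, 4): truth gives 8; bid 8 gives 9 > 8. Violating.
Others bid (4, 4, 4, 14): truth gives 6; no alternative beats it.
Others bid (4, 4, 8, 14): truth gives 6; no alternative beats it.
(Checking all 256 profiles: 44 have a profitable deviation, 212 do not.)

44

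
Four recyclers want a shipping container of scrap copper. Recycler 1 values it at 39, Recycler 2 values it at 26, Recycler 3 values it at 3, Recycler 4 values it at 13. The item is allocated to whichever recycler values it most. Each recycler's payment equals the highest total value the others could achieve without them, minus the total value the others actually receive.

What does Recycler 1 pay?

Recycler 1 has the highest value and receives the item.
Without Recycler 1, the item would go to the next-highest value, 26, so the others could achieve 26.
With Recycler 1 present and winning, the others receive nothing, so their total is 0.
Payment = 26 - 0 = 26.

26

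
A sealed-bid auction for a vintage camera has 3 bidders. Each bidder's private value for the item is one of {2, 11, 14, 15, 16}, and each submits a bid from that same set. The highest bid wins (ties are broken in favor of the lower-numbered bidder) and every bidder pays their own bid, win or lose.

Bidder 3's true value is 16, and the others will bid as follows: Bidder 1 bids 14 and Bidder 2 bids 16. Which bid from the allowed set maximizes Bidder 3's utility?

2

Bid 2: loses but pays 2, utility -2.
Bid 11: loses but pays 11, utility -11.
Bid 14: loses but pays 14, utility -14.
Bid 15: loses but pays 15, utility -15.
Bid 16: loses but pays 16, utility -16.
The best choice is 2 with utility -2.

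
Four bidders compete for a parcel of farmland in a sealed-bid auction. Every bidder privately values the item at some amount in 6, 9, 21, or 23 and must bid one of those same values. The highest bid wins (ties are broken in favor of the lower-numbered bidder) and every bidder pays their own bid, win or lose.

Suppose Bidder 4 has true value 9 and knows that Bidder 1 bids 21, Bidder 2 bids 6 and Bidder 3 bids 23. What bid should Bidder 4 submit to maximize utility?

Bid 6: loses but pays 6, utility -6.
Bid 9: loses but pays 9, utility -9.
Bid 21: loses but pays 21, utility -21.
Bid 23: loses but pays 23, utility -23.
The best choice is 6 with utility -6.

6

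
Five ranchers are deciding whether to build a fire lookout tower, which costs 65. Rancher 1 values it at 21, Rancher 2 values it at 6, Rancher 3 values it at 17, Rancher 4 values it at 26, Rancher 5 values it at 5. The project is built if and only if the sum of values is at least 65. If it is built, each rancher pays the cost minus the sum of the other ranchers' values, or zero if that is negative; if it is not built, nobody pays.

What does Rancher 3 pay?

Total value 75 ≥ cost 65, so the project is built.
The other ranchers' values sum to 58.
Cost minus that sum is 65 - 58 = 7.

7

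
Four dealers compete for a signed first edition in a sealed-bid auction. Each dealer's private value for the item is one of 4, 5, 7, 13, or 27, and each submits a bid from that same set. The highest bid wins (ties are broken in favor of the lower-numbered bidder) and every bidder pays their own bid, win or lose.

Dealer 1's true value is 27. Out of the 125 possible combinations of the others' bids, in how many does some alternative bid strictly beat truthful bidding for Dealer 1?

Others bid (4, 4, 4): truth gives 0; bid 4 gives 23 > 0. Violating.
Others bid (4, 4, 5): truth gives 0; bid 5 gives 22 > 0. Violating.
Others bid (4, 4, 7): truth gives 0; bid 7 gives 20 > 0. Violating.
Others bid (4, 4, 13): truth gives 0; bid 13 gives 14 > 0. Violating.
Others bid (4, 4, 27): truth gives 0; no alternative beats it.
Others bid (4, 5, 27): truth gives 0; no alternative beats it.
(Checking all 125 profiles: 64 have a profitable deviation, 61 do not.)

64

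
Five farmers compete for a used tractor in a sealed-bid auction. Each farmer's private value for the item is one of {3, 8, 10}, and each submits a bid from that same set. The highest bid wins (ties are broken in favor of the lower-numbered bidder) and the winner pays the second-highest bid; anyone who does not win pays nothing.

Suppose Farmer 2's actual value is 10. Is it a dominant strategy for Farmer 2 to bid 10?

Check each profile of the others' bids and compare truth against every alternative bid.
Others bid (8, 3, 3, 3): truth gives 2, best alternative gives 0.
Others bid (8, 3, 3, 8): truth gives 2, best alternative gives 0.
Others bid (8, 3, 8, 3): truth gives 2, best alternative gives 0.
Others bid (8, 3, 8, 8): truth gives 2, best alternative gives 0.
Others bid (8, 8, 3, 3): truth gives 2, best alternative gives 0.
Others bid (8, 8, 3, 8): truth gives 2, best alternative gives 0.
(Remaining 75 profiles checked similarly; truth is weakly best in each.)
In every case the truthful bid is at least as good as any alternative, so it is a dominant strategy.

Yes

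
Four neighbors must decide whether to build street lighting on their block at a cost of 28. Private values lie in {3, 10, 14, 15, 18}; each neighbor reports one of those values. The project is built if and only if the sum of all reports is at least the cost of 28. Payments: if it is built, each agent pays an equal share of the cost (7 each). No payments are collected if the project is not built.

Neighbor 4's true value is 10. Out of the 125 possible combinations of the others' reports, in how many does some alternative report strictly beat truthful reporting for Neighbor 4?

3

Others report (3, 3, 10): truth gives 0; report 14 gives 3 > 0. Violating.
Others report (3, 10, 3): truth gives 0; report 14 gives 3 > 0. Violating.
Others report (10, 3, 3): truth gives 0; report 14 gives 3 > 0. Violating.
Others report (3, 3, 3): truth gives 0; no alternative beats it.
Others report (3, 3, 14): truth gives 3; no alternative beats it.
(Checking all 125 profiles: 3 have a profitable deviation, 122 do not.)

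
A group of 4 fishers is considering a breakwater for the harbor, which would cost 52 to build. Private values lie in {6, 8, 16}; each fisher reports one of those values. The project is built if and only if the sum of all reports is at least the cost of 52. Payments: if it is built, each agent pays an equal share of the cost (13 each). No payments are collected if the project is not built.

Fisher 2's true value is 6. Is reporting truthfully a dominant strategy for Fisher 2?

Yes

Check each profile of the others' reports and compare truth against every alternative report.
Others report (16, 16, 16): truth gives -7, best alternative gives -7.
Others report (6, 6, 6): truth gives 0, best alternative gives 0.
Others report (6, 6, 8): truth gives 0, best alternative gives 0.
Others report (6, 6, 16): truth gives 0, best alternative gives 0.
Others report (6, 8, 6): truth gives 0, best alternative gives 0.
Others report (6, 8, 8): truth gives 0, best alternative gives 0.
(Remaining 21 profiles checked similarly; truth is weakly best in each.)
In every case the truthful report is at least as good as any alternative, so it is a dominant strategy.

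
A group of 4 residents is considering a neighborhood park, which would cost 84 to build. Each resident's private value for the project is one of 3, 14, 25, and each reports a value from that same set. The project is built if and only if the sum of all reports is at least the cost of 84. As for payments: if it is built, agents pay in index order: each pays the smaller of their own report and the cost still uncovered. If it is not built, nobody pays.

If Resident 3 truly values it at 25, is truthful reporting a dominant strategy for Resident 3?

No

Consider the case where Resident 1 reports 25, Resident 2 reports 25 and Resident 4 reports 25.
Truthful report 25: project built, pays 25, utility 25 - 25 = 0.
Report 14 instead: project built, pays 14, utility 25 - 14 = 11.
Since 11 > 0, reporting 14 is strictly better here, so truthful reporting is not dominant.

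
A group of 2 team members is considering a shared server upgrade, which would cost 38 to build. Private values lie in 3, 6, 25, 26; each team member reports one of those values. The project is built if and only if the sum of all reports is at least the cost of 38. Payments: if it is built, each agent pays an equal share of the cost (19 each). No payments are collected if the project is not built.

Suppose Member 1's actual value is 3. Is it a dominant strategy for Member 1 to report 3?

Check each profile of the others' reports and compare truth against every alternative report.
Others report (3): truth gives 0, best alternative gives 0.
Others report (6): truth gives 0, best alternative gives 0.
Others report (25): truth gives 0, best alternative gives 0.
Others report (26): truth gives 0, best alternative gives 0.
In every case the truthful report is at least as good as any alternative, so it is a dominant strategy.

Yes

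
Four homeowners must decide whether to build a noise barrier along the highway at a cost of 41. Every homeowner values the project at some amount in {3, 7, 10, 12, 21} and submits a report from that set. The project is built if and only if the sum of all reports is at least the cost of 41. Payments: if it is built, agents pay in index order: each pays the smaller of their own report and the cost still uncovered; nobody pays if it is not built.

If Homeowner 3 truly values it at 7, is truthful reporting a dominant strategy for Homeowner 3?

Consider the case where Homeowner 1 reports 3, Homeowner 2 reports 21 and Homeowner 4 reports 21.
Truthful report 7: project built, pays 7, utility 7 - 7 = 0.
Report 3 instead: project built, pays 3, utility 7 - 3 = 4.
Since 4 > 0, reporting 3 is strictly better here, so truthful reporting is not dominant.

No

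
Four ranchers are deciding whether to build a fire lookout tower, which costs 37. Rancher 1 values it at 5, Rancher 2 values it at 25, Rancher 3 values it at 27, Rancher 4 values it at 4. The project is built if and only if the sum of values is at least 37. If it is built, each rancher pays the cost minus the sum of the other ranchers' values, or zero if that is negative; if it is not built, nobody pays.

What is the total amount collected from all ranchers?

4

Total value 61 ≥ cost 37, so it is built.
Rancher 1: others sum to 56; max(0, 37 - 56) = 0.
Rancher 2: others sum to 36; max(0, 37 - 36) = 1.
Rancher 3: others sum to 34; max(0, 37 - 34) = 3.
Rancher 4: others sum to 57; max(0, 37 - 57) = 0.
Total collected = 0 + 1 + 3 + 0 = 4.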